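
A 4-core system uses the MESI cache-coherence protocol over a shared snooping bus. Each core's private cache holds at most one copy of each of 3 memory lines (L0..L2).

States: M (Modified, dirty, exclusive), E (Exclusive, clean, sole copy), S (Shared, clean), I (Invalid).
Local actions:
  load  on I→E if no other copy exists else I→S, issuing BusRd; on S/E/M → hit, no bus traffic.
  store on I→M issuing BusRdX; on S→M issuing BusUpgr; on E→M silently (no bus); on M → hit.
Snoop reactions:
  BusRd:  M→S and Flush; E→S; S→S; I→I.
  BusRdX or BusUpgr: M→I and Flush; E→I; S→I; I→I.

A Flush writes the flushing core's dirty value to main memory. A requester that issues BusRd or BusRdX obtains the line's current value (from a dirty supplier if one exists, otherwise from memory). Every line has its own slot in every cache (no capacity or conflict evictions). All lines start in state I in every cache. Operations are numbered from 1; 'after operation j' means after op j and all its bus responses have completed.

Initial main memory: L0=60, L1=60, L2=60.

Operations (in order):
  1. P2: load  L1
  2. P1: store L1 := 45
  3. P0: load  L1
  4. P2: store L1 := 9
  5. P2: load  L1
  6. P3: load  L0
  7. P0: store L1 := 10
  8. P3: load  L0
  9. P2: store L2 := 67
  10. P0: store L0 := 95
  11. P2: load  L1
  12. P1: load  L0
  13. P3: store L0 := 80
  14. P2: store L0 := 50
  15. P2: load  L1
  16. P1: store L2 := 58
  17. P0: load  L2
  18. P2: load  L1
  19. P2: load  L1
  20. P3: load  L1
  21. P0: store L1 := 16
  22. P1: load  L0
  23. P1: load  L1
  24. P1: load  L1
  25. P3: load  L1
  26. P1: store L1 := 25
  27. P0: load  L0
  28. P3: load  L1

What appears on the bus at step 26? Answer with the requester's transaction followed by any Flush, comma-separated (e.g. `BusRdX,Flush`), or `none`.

1. P2: load  L1  bus=[BusRd]  L1: P0=I P1=I P2=E P3=I  mem[L1]=60
2. P1: store L1 := 45  bus=[BusRdX]  L1: P0=I P1=M P2=I P3=I  mem[L1]=60
3. P0: load  L1  bus=[BusRd,Flush]  L1: P0=S P1=S P2=I P3=I  mem[L1]=45
4. P2: store L1 := 9  bus=[BusRdX]  L1: P0=I P1=I P2=M P3=I  mem[L1]=45
5. P2: load  L1  bus=[-]  L1: P0=I P1=I P2=M P3=I  mem[L1]=45
6. P3: load  L0  bus=[BusRd]  L0: P0=I P1=I P2=I P3=E  mem[L0]=60
7. P0: store L1 := 10  bus=[BusRdX,Flush]  L1: P0=M P1=I P2=I P3=I  mem[L1]=9
8. P3: load  L0  bus=[-]  L0: P0=I P1=I P2=I P3=E  mem[L0]=60
9. P2: store L2 := 67  bus=[BusRdX]  L2: P0=I P1=I P2=M P3=I  mem[L2]=60
10. P0: store L0 := 95  bus=[BusRdX]  L0: P0=M P1=I P2=I P3=I  mem[L0]=60
11. P2: load  L1  bus=[BusRd,Flush]  L1: P0=S P1=I P2=S P3=I  mem[L1]=10
12. P1: load  L0  bus=[BusRd,Flush]  L0: P0=S P1=S P2=I P3=I  mem[L0]=95
13. P3: store L0 := 80  bus=[BusRdX]  L0: P0=I P1=I P2=I P3=M  mem[L0]=95
14. P2: store L0 := 50  bus=[BusRdX,Flush]  L0: P0=I P1=I P2=M P3=I  mem[L0]=80
15. P2: load  L1  bus=[-]  L1: P0=S P1=I P2=S P3=I  mem[L1]=10
16. P1: store L2 := 58  bus=[BusRdX,Flush]  L2: P0=I P1=M P2=I P3=I  mem[L2]=67
17. P0: load  L2  bus=[BusRd,Flush]  L2: P0=S P1=S P2=I P3=I  mem[L2]=58
18. P2: load  L1  bus=[-]  L1: P0=S P1=I P2=S P3=I  mem[L1]=10
19. P2: load  L1  bus=[-]  L1: P0=S P1=I P2=S P3=I  mem[L1]=10
20. P3: load  L1  bus=[BusRd]  L1: P0=S P1=I P2=S P3=S  mem[L1]=10
21. P0: store L1 := 16  bus=[BusUpgr]  L1: P0=M P1=I P2=I P3=I  mem[L1]=10
22. P1: load  L0  bus=[BusRd,Flush]  L0: P0=I P1=S P2=S P3=I  mem[L0]=50
23. P1: load  L1  bus=[BusRd,Flush]  L1: P0=S P1=S P2=I P3=I  mem[L1]=16
24. P1: load  L1  bus=[-]  L1: P0=S P1=S P2=I P3=I  mem[L1]=16
25. P3: load  L1  bus=[BusRd]  L1: P0=S P1=S P2=I P3=S  mem[L1]=16
26. P1: store L1 := 25  bus=[BusUpgr]  L1: P0=I P1=M P2=I P3=I  mem[L1]=16
27. P0: load  L0  bus=[BusRd]  L0: P0=S P1=S P2=S P3=I  mem[L0]=50
28. P3: load  L1  bus=[BusRd,Flush]  L1: P0=I P1=S P2=I P3=S  mem[L1]=25

bus = BusUpgr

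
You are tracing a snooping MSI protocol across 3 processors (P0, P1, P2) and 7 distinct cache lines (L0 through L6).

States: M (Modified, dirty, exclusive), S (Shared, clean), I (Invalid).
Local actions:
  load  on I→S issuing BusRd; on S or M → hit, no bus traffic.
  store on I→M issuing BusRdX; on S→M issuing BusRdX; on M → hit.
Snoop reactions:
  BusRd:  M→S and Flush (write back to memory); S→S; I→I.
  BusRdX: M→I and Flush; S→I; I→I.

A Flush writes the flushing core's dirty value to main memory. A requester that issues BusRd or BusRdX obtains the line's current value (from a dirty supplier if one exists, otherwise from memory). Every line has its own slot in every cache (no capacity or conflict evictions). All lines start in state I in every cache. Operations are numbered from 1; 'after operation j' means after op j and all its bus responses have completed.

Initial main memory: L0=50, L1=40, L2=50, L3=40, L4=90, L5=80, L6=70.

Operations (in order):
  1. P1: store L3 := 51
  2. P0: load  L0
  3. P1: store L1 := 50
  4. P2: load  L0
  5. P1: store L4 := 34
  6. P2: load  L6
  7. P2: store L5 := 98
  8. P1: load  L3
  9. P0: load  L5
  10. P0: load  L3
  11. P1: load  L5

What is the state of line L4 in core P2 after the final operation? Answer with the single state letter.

state = I

step 1: P1: store L3 := 51  ⟶  IMI  (L3)  txn=BusRdX  M[L3]=40
step 2: P0: load  L0  ⟶  SII  (L0)  txn=BusRd  M[L0]=50
step 3: P1: store L1 := 50  ⟶  IMI  (L1)  txn=BusRdX  M[L1]=40
step 4: P2: load  L0  ⟶  SIS  (L0)  txn=BusRd  M[L0]=50
step 5: P1: store L4 := 34  ⟶  IMI  (L4)  txn=BusRdX  M[L4]=90
step 6: P2: load  L6  ⟶  IIS  (L6)  txn=BusRd  M[L6]=70
step 7: P2: store L5 := 98  ⟶  IIM  (L5)  txn=BusRdX  M[L5]=80
step 8: P1: load  L3  ⟶  IMI  (L3)  txn=∅  M[L3]=40
step 9: P0: load  L5  ⟶  SIS  (L5)  txn=BusRd+Flush  M[L5]=98
step 10: P0: load  L3  ⟶  SSI  (L3)  txn=BusRd+Flush  M[L3]=51
step 11: P1: load  L5  ⟶  SSS  (L5)  txn=BusRd  M[L5]=98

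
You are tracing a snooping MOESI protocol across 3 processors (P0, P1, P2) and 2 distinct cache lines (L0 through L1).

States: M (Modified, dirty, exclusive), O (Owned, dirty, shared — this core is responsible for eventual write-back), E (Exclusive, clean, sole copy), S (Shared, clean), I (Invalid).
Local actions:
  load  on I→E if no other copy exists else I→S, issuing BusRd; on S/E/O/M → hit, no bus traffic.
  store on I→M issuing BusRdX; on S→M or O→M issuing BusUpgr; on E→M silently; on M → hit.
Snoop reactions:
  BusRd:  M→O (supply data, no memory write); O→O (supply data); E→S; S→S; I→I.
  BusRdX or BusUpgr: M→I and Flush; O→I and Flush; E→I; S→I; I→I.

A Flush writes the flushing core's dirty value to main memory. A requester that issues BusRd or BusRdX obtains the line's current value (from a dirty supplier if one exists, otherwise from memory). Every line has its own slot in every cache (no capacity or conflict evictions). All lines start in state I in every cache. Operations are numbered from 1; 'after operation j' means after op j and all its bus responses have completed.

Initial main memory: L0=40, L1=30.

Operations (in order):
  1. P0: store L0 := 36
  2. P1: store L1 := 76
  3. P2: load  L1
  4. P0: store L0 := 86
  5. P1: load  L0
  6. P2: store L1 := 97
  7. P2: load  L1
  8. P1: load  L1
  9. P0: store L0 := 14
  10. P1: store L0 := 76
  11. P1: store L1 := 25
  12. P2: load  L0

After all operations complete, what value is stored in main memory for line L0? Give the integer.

memory[L0] = 14

1. P0: store L0 := 36  bus=[BusRdX]  L0: P0=M P1=I P2=I  mem[L0]=40
2. P1: store L1 := 76  bus=[BusRdX]  L1: P0=I P1=M P2=I  mem[L1]=30
3. P2: load  L1  bus=[BusRd]  L1: P0=I P1=O P2=S  mem[L1]=30
4. P0: store L0 := 86  bus=[-]  L0: P0=M P1=I P2=I  mem[L0]=40
5. P1: load  L0  bus=[BusRd]  L0: P0=O P1=S P2=I  mem[L0]=40
6. P2: store L1 := 97  bus=[BusUpgr,Flush]  L1: P0=I P1=I P2=M  mem[L1]=76
7. P2: load  L1  bus=[-]  L1: P0=I P1=I P2=M  mem[L1]=76
8. P1: load  L1  bus=[BusRd]  L1: P0=I P1=S P2=O  mem[L1]=76
9. P0: store L0 := 14  bus=[BusUpgr]  L0: P0=M P1=I P2=I  mem[L0]=40
10. P1: store L0 := 76  bus=[BusRdX,Flush]  L0: P0=I P1=M P2=I  mem[L0]=14
11. P1: store L1 := 25  bus=[BusUpgr,Flush]  L1: P0=I P1=M P2=I  mem[L1]=97
12. P2: load  L0  bus=[BusRd]  L0: P0=I P1=O P2=S  mem[L0]=14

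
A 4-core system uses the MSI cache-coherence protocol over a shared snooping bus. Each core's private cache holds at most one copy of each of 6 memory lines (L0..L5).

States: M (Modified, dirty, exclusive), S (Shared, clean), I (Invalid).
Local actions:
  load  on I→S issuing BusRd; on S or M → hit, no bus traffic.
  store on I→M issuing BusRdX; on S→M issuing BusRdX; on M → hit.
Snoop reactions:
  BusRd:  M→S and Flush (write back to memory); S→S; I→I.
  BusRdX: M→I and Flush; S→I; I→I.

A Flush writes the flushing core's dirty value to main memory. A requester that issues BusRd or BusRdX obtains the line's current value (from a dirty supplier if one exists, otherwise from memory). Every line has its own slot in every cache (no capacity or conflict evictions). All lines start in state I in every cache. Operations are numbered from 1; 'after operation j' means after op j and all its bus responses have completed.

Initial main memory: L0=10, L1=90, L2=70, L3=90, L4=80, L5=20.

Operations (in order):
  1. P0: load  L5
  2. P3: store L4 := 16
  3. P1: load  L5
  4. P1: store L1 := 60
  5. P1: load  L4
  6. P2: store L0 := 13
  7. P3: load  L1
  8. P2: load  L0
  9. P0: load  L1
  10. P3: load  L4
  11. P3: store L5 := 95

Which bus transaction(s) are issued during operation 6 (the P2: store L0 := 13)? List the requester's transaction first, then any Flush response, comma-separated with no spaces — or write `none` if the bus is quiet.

bus = BusRdX

step 1: P0: load  L5  ⟶  SIII  (L5)  txn=BusRd  M[L5]=20
step 2: P3: store L4 := 16  ⟶  IIIM  (L4)  txn=BusRdX  M[L4]=80
step 3: P1: load  L5  ⟶  SSII  (L5)  txn=BusRd  M[L5]=20
step 4: P1: store L1 := 60  ⟶  IMII  (L1)  txn=BusRdX  M[L1]=90
step 5: P1: load  L4  ⟶  ISIS  (L4)  txn=BusRd+Flush  M[L4]=16
step 6: P2: store L0 := 13  ⟶  IIMI  (L0)  txn=BusRdX  M[L0]=10
step 7: P3: load  L1  ⟶  ISIS  (L1)  txn=BusRd+Flush  M[L1]=60
step 8: P2: load  L0  ⟶  IIMI  (L0)  txn=∅  M[L0]=10
step 9: P0: load  L1  ⟶  SSIS  (L1)  txn=BusRd  M[L1]=60
step 10: P3: load  L4  ⟶  ISIS  (L4)  txn=∅  M[L4]=16
step 11: P3: store L5 := 95  ⟶  IIIM  (L5)  txn=BusRdX  M[L5]=20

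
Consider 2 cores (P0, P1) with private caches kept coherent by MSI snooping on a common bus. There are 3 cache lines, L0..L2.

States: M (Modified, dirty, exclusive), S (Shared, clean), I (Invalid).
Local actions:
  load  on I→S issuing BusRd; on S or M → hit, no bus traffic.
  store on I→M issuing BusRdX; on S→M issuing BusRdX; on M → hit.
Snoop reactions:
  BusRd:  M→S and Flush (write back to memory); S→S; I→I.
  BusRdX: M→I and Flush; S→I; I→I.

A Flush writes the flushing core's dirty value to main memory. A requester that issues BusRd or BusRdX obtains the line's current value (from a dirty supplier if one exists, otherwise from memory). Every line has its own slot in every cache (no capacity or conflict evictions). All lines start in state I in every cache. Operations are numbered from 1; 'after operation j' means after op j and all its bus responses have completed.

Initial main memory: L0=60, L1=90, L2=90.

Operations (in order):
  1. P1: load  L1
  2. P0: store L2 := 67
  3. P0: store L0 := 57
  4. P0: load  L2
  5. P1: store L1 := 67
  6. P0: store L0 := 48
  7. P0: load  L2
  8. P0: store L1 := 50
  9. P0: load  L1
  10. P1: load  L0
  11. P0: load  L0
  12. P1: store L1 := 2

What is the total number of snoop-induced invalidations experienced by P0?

step 1: P1: load  L1  ⟶  IS  (L1)  txn=BusRd  M[L1]=90
step 2: P0: store L2 := 67  ⟶  MI  (L2)  txn=BusRdX  M[L2]=90
step 3: P0: store L0 := 57  ⟶  MI  (L0)  txn=BusRdX  M[L0]=60
step 4: P0: load  L2  ⟶  MI  (L2)  txn=∅  M[L2]=90
step 5: P1: store L1 := 67  ⟶  IM  (L1)  txn=BusRdX  M[L1]=90
step 6: P0: store L0 := 48  ⟶  MI  (L0)  txn=∅  M[L0]=60
step 7: P0: load  L2  ⟶  MI  (L2)  txn=∅  M[L2]=90
step 8: P0: store L1 := 50  ⟶  MI  (L1)  txn=BusRdX+Flush  M[L1]=67
step 9: P0: load  L1  ⟶  MI  (L1)  txn=∅  M[L1]=67
step 10: P1: load  L0  ⟶  SS  (L0)  txn=BusRd+Flush  M[L0]=48
step 11: P0: load  L0  ⟶  SS  (L0)  txn=∅  M[L0]=48
step 12: P1: store L1 := 2  ⟶  IM  (L1)  txn=BusRdX+Flush  M[L1]=50

invalidations = 1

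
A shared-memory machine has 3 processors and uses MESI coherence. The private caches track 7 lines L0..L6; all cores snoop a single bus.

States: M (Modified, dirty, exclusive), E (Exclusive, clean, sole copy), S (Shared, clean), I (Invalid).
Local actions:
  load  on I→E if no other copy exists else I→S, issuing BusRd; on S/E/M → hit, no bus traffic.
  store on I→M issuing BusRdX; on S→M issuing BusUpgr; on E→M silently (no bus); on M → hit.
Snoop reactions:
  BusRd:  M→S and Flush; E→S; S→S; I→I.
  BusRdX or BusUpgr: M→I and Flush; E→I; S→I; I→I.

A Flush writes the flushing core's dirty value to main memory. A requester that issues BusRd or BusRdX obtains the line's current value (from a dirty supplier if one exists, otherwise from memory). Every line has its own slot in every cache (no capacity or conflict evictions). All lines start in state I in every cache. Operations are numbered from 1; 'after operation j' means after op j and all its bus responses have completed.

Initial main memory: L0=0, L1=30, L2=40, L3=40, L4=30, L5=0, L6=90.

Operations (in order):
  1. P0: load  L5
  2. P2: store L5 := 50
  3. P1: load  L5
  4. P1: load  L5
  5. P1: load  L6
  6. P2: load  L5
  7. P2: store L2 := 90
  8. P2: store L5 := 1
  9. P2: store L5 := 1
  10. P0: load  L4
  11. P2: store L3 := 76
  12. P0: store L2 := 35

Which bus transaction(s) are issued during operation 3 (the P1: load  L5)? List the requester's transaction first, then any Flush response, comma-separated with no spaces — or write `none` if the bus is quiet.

  op1 P0: load  L5 → E/I/I on L5; bus BusRd; mem=0
  op2 P2: store L5 := 50 → I/I/M on L5; bus BusRdX; mem=0
  op3 P1: load  L5 → I/S/S on L5; bus BusRd Flush; mem=50
  op4 P1: load  L5 → I/S/S on L5; bus (none); mem=50
  op5 P1: load  L6 → I/E/I on L6; bus BusRd; mem=90
  op6 P2: load  L5 → I/S/S on L5; bus (none); mem=50
  op7 P2: store L2 := 90 → I/I/M on L2; bus BusRdX; mem=40
  op8 P2: store L5 := 1 → I/I/M on L5; bus BusUpgr; mem=50
  op9 P2: store L5 := 1 → I/I/M on L5; bus (none); mem=50
  op10 P0: load  L4 → E/I/I on L4; bus BusRd; mem=30
  op11 P2: store L3 := 76 → I/I/M on L3; bus BusRdX; mem=40
  op12 P0: store L2 := 35 → M/I/I on L2; bus BusRdX Flush; mem=90

bus = BusRd,Flush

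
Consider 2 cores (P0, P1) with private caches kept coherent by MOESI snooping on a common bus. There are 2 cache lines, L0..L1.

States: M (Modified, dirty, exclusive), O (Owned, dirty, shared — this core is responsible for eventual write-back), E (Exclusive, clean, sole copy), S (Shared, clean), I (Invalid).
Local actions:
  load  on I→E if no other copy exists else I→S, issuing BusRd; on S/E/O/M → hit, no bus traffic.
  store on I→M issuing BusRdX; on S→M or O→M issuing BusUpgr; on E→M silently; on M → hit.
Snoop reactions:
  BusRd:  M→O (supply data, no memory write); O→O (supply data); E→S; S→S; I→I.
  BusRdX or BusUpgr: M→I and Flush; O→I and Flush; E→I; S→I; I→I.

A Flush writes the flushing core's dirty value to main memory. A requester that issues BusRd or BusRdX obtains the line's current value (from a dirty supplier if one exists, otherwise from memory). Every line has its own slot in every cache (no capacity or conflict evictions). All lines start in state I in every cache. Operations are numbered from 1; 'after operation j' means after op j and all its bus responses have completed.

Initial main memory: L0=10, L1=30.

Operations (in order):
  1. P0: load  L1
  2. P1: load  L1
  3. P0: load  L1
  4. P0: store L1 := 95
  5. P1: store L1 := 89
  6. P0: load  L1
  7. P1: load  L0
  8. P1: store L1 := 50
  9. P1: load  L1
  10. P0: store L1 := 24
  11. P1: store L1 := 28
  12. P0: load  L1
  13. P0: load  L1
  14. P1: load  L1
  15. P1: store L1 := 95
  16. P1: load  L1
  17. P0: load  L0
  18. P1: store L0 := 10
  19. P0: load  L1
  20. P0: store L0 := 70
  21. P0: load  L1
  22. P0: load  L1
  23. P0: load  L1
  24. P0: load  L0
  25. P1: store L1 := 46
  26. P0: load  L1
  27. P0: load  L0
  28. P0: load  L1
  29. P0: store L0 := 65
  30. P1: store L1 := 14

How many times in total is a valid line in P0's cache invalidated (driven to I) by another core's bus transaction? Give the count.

invalidations = 7

1. P0: load  L1  bus=[BusRd]  L1: P0=E P1=I  mem[L1]=30
2. P1: load  L1  bus=[BusRd]  L1: P0=S P1=S  mem[L1]=30
3. P0: load  L1  bus=[-]  L1: P0=S P1=S  mem[L1]=30
4. P0: store L1 := 95  bus=[BusUpgr]  L1: P0=M P1=I  mem[L1]=30
5. P1: store L1 := 89  bus=[BusRdX,Flush]  L1: P0=I P1=M  mem[L1]=95
6. P0: load  L1  bus=[BusRd]  L1: P0=S P1=O  mem[L1]=95
7. P1: load  L0  bus=[BusRd]  L0: P0=I P1=E  mem[L0]=10
8. P1: store L1 := 50  bus=[BusUpgr]  L1: P0=I P1=M  mem[L1]=95
9. P1: load  L1  bus=[-]  L1: P0=I P1=M  mem[L1]=95
10. P0: store L1 := 24  bus=[BusRdX,Flush]  L1: P0=M P1=I  mem[L1]=50
11. P1: store L1 := 28  bus=[BusRdX,Flush]  L1: P0=I P1=M  mem[L1]=24
12. P0: load  L1  bus=[BusRd]  L1: P0=S P1=O  mem[L1]=24
13. P0: load  L1  bus=[-]  L1: P0=S P1=O  mem[L1]=24
14. P1: load  L1  bus=[-]  L1: P0=S P1=O  mem[L1]=24
15. P1: store L1 := 95  bus=[BusUpgr]  L1: P0=I P1=M  mem[L1]=24
16. P1: load  L1  bus=[-]  L1: P0=I P1=M  mem[L1]=24
17. P0: load  L0  bus=[BusRd]  L0: P0=S P1=S  mem[L0]=10
18. P1: store L0 := 10  bus=[BusUpgr]  L0: P0=I P1=M  mem[L0]=10
19. P0: load  L1  bus=[BusRd]  L1: P0=S P1=O  mem[L1]=24
20. P0: store L0 := 70  bus=[BusRdX,Flush]  L0: P0=M P1=I  mem[L0]=10
21. P0: load  L1  bus=[-]  L1: P0=S P1=O  mem[L1]=24
22. P0: load  L1  bus=[-]  L1: P0=S P1=O  mem[L1]=24
23. P0: load  L1  bus=[-]  L1: P0=S P1=O  mem[L1]=24
24. P0: load  L0  bus=[-]  L0: P0=M P1=I  mem[L0]=10
25. P1: store L1 := 46  bus=[BusUpgr]  L1: P0=I P1=M  mem[L1]=24
26. P0: load  L1  bus=[BusRd]  L1: P0=S P1=O  mem[L1]=24
27. P0: load  L0  bus=[-]  L0: P0=M P1=I  mem[L0]=10
28. P0: load  L1  bus=[-]  L1: P0=S P1=O  mem[L1]=24
29. P0: store L0 := 65  bus=[-]  L0: P0=M P1=I  mem[L0]=10
30. P1: store L1 := 14  bus=[BusUpgr]  L1: P0=I P1=M  mem[L1]=24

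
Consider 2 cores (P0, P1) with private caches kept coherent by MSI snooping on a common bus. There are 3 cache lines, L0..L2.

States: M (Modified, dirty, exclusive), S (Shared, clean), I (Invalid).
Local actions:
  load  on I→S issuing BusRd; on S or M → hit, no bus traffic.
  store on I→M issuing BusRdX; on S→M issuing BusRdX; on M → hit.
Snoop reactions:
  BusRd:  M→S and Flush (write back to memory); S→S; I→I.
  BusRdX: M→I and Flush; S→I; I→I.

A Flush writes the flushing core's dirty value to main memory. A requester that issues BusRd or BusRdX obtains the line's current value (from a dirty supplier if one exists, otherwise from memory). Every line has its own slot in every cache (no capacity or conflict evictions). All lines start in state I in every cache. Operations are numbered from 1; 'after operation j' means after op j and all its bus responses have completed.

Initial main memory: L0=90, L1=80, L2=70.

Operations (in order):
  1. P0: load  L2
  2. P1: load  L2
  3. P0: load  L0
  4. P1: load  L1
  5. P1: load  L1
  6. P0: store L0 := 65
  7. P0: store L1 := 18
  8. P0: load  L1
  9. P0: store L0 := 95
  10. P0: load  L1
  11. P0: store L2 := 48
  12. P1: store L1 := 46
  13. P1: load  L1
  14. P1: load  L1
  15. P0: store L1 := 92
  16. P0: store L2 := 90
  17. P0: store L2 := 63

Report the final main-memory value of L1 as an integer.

memory[L1] = 46

[1] P0: load  L2 | P0:S(70), P1:I | bus: BusRd
[2] P1: load  L2 | P0:S(70), P1:S(70) | bus: BusRd
[3] P0: load  L0 | P0:S(90), P1:I | bus: BusRd
[4] P1: load  L1 | P0:I, P1:S(80) | bus: BusRd
[5] P1: load  L1 | P0:I, P1:S(80) | bus: none
[6] P0: store L0 := 65 | P0:M(65), P1:I | bus: BusRdX
[7] P0: store L1 := 18 | P0:M(18), P1:I | bus: BusRdX
[8] P0: load  L1 | P0:M(18), P1:I | bus: none
[9] P0: store L0 := 95 | P0:M(95), P1:I | bus: none
[10] P0: load  L1 | P0:M(18), P1:I | bus: none
[11] P0: store L2 := 48 | P0:M(48), P1:I | bus: BusRdX
[12] P1: store L1 := 46 | P0:I, P1:M(46) | bus: BusRdX,Flush
[13] P1: load  L1 | P0:I, P1:M(46) | bus: none
[14] P1: load  L1 | P0:I, P1:M(46) | bus: none
[15] P0: store L1 := 92 | P0:M(92), P1:I | bus: BusRdX,Flush
[16] P0: store L2 := 90 | P0:M(90), P1:I | bus: none
[17] P0: store L2 := 63 | P0:M(63), P1:I | bus: none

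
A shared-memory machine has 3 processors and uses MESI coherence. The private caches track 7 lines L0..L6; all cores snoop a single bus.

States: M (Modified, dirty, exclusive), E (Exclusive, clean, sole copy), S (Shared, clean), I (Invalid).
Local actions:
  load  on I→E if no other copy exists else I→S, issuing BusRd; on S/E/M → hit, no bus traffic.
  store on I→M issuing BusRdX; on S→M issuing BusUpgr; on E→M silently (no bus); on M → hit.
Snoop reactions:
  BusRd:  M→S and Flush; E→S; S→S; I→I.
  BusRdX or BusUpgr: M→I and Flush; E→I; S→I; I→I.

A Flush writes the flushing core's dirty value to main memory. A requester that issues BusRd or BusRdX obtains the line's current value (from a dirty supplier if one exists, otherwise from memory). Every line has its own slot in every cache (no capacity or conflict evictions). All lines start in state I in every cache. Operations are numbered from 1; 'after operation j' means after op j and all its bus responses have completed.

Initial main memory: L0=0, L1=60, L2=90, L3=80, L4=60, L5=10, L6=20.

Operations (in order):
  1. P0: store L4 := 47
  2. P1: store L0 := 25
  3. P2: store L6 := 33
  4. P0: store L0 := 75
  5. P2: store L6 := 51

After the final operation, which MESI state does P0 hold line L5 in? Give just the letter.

[1] P0: store L4 := 47 | P0:M(47), P1:I, P2:I | bus: BusRdX
[2] P1: store L0 := 25 | P0:I, P1:M(25), P2:I | bus: BusRdX
[3] P2: store L6 := 33 | P0:I, P1:I, P2:M(33) | bus: BusRdX
[4] P0: store L0 := 75 | P0:M(75), P1:I, P2:I | bus: BusRdX,Flush
[5] P2: store L6 := 51 | P0:I, P1:I, P2:M(51) | bus: none

state = I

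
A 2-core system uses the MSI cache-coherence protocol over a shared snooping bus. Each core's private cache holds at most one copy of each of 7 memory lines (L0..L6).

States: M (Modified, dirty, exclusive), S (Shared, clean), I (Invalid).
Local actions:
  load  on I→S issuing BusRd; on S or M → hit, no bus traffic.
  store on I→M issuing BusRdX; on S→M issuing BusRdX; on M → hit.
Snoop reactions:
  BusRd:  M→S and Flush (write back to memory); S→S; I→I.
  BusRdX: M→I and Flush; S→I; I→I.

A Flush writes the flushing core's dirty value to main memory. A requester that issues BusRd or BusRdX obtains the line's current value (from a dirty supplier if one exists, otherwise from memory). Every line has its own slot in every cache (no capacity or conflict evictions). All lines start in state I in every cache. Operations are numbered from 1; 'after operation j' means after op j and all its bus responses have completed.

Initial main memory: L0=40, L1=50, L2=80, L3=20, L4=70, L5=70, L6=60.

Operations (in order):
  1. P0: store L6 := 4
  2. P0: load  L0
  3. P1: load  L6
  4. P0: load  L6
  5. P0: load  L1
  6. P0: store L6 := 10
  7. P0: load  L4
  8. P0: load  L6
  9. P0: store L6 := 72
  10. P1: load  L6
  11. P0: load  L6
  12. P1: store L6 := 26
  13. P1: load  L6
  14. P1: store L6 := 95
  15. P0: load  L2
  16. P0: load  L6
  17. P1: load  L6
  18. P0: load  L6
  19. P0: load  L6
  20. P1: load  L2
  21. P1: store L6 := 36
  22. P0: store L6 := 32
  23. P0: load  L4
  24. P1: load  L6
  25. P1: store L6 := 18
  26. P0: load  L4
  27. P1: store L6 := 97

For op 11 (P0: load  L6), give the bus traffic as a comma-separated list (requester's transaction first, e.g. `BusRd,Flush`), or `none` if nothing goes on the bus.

  op1 P0: store L6 := 4 → M/I on L6; bus BusRdX; mem=60
  op2 P0: load  L0 → S/I on L0; bus BusRd; mem=40
  op3 P1: load  L6 → S/S on L6; bus BusRd Flush; mem=4
  op4 P0: load  L6 → S/S on L6; bus (none); mem=4
  op5 P0: load  L1 → S/I on L1; bus BusRd; mem=50
  op6 P0: store L6 := 10 → M/I on L6; bus BusRdX; mem=4
  op7 P0: load  L4 → S/I on L4; bus BusRd; mem=70
  op8 P0: load  L6 → M/I on L6; bus (none); mem=4
  op9 P0: store L6 := 72 → M/I on L6; bus (none); mem=4
  op10 P1: load  L6 → S/S on L6; bus BusRd Flush; mem=72
  op11 P0: load  L6 → S/S on L6; bus (none); mem=72
  op12 P1: store L6 := 26 → I/M on L6; bus BusRdX; mem=72
  op13 P1: load  L6 → I/M on L6; bus (none); mem=72
  op14 P1: store L6 := 95 → I/M on L6; bus (none); mem=72
  op15 P0: load  L2 → S/I on L2; bus BusRd; mem=80
  op16 P0: load  L6 → S/S on L6; bus BusRd Flush; mem=95
  op17 P1: load  L6 → S/S on L6; bus (none); mem=95
  op18 P0: load  L6 → S/S on L6; bus (none); mem=95
  op19 P0: load  L6 → S/S on L6; bus (none); mem=95
  op20 P1: load  L2 → S/S on L2; bus BusRd; mem=80
  op21 P1: store L6 := 36 → I/M on L6; bus BusRdX; mem=95
  op22 P0: store L6 := 32 → M/I on L6; bus BusRdX Flush; mem=36
  op23 P0: load  L4 → S/I on L4; bus (none); mem=70
  op24 P1: load  L6 → S/S on L6; bus BusRd Flush; mem=32
  op25 P1: store L6 := 18 → I/M on L6; bus BusRdX; mem=32
  op26 P0: load  L4 → S/I on L4; bus (none); mem=70
  op27 P1: store L6 := 97 → I/M on L6; bus (none); mem=32

bus = none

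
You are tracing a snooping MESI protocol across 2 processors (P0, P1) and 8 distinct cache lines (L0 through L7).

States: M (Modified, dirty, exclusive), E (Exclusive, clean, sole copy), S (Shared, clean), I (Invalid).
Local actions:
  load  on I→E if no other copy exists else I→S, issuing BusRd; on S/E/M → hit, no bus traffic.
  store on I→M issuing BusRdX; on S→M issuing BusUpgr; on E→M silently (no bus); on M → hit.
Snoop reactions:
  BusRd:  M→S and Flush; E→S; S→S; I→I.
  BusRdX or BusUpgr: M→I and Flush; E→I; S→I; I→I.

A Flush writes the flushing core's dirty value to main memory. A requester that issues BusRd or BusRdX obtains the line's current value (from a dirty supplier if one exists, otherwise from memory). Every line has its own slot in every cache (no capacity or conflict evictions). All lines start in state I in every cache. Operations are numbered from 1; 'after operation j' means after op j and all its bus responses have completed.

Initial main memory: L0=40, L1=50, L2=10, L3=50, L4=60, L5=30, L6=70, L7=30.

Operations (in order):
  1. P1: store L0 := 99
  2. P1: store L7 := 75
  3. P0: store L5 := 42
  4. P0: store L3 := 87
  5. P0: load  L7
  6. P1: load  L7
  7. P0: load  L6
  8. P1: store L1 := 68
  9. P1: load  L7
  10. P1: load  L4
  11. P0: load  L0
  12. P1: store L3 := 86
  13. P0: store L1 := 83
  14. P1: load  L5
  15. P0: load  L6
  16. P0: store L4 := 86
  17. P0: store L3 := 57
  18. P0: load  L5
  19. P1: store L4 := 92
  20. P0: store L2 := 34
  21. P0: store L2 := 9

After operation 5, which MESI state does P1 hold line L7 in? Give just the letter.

1. P1: store L0 := 99  bus=[BusRdX]  L0: P0=I P1=M  mem[L0]=40
2. P1: store L7 := 75  bus=[BusRdX]  L7: P0=I P1=M  mem[L7]=30
3. P0: store L5 := 42  bus=[BusRdX]  L5: P0=M P1=I  mem[L5]=30
4. P0: store L3 := 87  bus=[BusRdX]  L3: P0=M P1=I  mem[L3]=50
5. P0: load  L7  bus=[BusRd,Flush]  L7: P0=S P1=S  mem[L7]=75
6. P1: load  L7  bus=[-]  L7: P0=S P1=S  mem[L7]=75
7. P0: load  L6  bus=[BusRd]  L6: P0=E P1=I  mem[L6]=70
8. P1: store L1 := 68  bus=[BusRdX]  L1: P0=I P1=M  mem[L1]=50
9. P1: load  L7  bus=[-]  L7: P0=S P1=S  mem[L7]=75
10. P1: load  L4  bus=[BusRd]  L4: P0=I P1=E  mem[L4]=60
11. P0: load  L0  bus=[BusRd,Flush]  L0: P0=S P1=S  mem[L0]=99
12. P1: store L3 := 86  bus=[BusRdX,Flush]  L3: P0=I P1=M  mem[L3]=87
13. P0: store L1 := 83  bus=[BusRdX,Flush]  L1: P0=M P1=I  mem[L1]=68
14. P1: load  L5  bus=[BusRd,Flush]  L5: P0=S P1=S  mem[L5]=42
15. P0: load  L6  bus=[-]  L6: P0=E P1=I  mem[L6]=70
16. P0: store L4 := 86  bus=[BusRdX]  L4: P0=M P1=I  mem[L4]=60
17. P0: store L3 := 57  bus=[BusRdX,Flush]  L3: P0=M P1=I  mem[L3]=86
18. P0: load  L5  bus=[-]  L5: P0=S P1=S  mem[L5]=42
19. P1: store L4 := 92  bus=[BusRdX,Flush]  L4: P0=I P1=M  mem[L4]=86
20. P0: store L2 := 34  bus=[BusRdX]  L2: P0=M P1=I  mem[L2]=10
21. P0: store L2 := 9  bus=[-]  L2: P0=M P1=I  mem[L2]=10

state = S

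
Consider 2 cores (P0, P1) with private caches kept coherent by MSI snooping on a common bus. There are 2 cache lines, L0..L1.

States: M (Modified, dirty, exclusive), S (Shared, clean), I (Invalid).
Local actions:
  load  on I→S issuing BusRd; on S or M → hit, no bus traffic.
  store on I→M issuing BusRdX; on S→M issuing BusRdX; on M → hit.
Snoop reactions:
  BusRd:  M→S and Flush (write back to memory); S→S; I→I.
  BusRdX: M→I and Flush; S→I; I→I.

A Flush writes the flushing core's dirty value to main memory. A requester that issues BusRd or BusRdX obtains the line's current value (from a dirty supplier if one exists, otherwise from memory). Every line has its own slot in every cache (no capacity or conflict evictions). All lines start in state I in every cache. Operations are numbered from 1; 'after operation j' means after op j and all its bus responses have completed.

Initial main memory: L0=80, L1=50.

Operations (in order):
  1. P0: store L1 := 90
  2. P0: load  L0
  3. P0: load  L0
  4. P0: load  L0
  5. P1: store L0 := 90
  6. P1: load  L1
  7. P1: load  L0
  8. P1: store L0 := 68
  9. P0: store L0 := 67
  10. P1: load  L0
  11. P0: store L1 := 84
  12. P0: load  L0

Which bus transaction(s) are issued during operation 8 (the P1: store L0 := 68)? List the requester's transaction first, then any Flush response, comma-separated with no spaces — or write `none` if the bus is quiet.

bus = none

[1] P0: store L1 := 90 | P0:M(90), P1:I | bus: BusRdX
[2] P0: load  L0 | P0:S(80), P1:I | bus: BusRd
[3] P0: load  L0 | P0:S(80), P1:I | bus: none
[4] P0: load  L0 | P0:S(80), P1:I | bus: none
[5] P1: store L0 := 90 | P0:I, P1:M(90) | bus: BusRdX
[6] P1: load  L1 | P0:S(90), P1:S(90) | bus: BusRd,Flush
[7] P1: load  L0 | P0:I, P1:M(90) | bus: none
[8] P1: store L0 := 68 | P0:I, P1:M(68) | bus: none
[9] P0: store L0 := 67 | P0:M(67), P1:I | bus: BusRdX,Flush
[10] P1: load  L0 | P0:S(67), P1:S(67) | bus: BusRd,Flush
[11] P0: store L1 := 84 | P0:M(84), P1:I | bus: BusRdX
[12] P0: load  L0 | P0:S(67), P1:S(67) | bus: none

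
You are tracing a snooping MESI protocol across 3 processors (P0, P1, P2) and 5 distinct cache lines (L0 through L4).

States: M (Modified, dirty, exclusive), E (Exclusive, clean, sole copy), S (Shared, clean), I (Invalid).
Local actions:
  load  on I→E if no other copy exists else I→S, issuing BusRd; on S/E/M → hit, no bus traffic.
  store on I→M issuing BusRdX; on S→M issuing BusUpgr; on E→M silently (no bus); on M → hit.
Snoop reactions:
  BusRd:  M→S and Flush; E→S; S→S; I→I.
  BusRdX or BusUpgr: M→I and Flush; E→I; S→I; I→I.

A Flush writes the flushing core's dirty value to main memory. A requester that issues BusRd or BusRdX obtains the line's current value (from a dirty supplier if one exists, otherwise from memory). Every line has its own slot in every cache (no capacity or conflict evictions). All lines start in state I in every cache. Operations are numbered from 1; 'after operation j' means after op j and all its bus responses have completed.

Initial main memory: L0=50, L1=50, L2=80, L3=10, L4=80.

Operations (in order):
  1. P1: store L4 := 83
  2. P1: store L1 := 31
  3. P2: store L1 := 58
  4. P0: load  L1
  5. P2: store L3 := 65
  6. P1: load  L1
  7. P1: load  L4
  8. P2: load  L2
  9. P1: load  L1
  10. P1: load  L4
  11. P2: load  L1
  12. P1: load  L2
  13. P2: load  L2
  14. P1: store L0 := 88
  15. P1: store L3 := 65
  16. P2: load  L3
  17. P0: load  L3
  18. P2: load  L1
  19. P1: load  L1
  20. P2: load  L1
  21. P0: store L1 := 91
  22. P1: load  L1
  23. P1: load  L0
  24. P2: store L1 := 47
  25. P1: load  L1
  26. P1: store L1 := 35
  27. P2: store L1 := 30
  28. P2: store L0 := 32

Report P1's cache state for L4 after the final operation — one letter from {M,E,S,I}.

state = M

[1] P1: store L4 := 83 | P0:I, P1:M(83), P2:I | bus: BusRdX
[2] P1: store L1 := 31 | P0:I, P1:M(31), P2:I | bus: BusRdX
[3] P2: store L1 := 58 | P0:I, P1:I, P2:M(58) | bus: BusRdX,Flush
[4] P0: load  L1 | P0:S(58), P1:I, P2:S(58) | bus: BusRd,Flush
[5] P2: store L3 := 65 | P0:I, P1:I, P2:M(65) | bus: BusRdX
[6] P1: load  L1 | P0:S(58), P1:S(58), P2:S(58) | bus: BusRd
[7] P1: load  L4 | P0:I, P1:M(83), P2:I | bus: none
[8] P2: load  L2 | P0:I, P1:I, P2:E(80) | bus: BusRd
[9] P1: load  L1 | P0:S(58), P1:S(58), P2:S(58) | bus: none
[10] P1: load  L4 | P0:I, P1:M(83), P2:I | bus: none
[11] P2: load  L1 | P0:S(58), P1:S(58), P2:S(58) | bus: none
[12] P1: load  L2 | P0:I, P1:S(80), P2:S(80) | bus: BusRd
[13] P2: load  L2 | P0:I, P1:S(80), P2:S(80) | bus: none
[14] P1: store L0 := 88 | P0:I, P1:M(88), P2:I | bus: BusRdX
[15] P1: store L3 := 65 | P0:I, P1:M(65), P2:I | bus: BusRdX,Flush
[16] P2: load  L3 | P0:I, P1:S(65), P2:S(65) | bus: BusRd,Flush
[17] P0: load  L3 | P0:S(65), P1:S(65), P2:S(65) | bus: BusRd
[18] P2: load  L1 | P0:S(58), P1:S(58), P2:S(58) | bus: none
[19] P1: load  L1 | P0:S(58), P1:S(58), P2:S(58) | bus: none
[20] P2: load  L1 | P0:S(58), P1:S(58), P2:S(58) | bus: none
[21] P0: store L1 := 91 | P0:M(91), P1:I, P2:I | bus: BusUpgr
[22] P1: load  L1 | P0:S(91), P1:S(91), P2:I | bus: BusRd,Flush
[23] P1: load  L0 | P0:I, P1:M(88), P2:I | bus: none
[24] P2: store L1 := 47 | P0:I, P1:I, P2:M(47) | bus: BusRdX
[25] P1: load  L1 | P0:I, P1:S(47), P2:S(47) | bus: BusRd,Flush
[26] P1: store L1 := 35 | P0:I, P1:M(35), P2:I | bus: BusUpgr
[27] P2: store L1 := 30 | P0:I, P1:I, P2:M(30) | bus: BusRdX,Flush
[28] P2: store L0 := 32 | P0:I, P1:I, P2:M(32) | bus: BusRdX,Flush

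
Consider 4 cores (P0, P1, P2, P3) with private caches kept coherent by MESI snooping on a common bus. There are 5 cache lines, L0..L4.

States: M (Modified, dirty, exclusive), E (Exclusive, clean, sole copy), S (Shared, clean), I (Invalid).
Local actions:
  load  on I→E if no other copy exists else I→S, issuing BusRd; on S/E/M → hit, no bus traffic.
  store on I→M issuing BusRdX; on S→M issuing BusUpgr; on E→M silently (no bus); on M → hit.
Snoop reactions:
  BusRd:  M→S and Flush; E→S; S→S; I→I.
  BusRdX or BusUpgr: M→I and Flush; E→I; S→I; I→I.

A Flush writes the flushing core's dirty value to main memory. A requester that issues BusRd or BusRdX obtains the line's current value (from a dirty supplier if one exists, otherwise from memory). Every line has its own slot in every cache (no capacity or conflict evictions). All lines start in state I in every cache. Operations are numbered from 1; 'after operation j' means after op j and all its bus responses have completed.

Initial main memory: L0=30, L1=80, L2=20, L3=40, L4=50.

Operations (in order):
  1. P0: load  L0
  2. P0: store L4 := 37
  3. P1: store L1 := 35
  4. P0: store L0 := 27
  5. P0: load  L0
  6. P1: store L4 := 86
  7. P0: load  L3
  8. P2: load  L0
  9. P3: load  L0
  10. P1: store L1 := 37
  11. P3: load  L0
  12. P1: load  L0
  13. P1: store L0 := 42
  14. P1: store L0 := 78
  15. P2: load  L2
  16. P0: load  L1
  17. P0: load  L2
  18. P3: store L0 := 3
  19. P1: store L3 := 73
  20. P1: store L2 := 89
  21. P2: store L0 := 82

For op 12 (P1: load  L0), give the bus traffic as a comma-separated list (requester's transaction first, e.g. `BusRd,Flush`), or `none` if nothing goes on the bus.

step 1: P0: load  L0  ⟶  EIII  (L0)  txn=BusRd  M[L0]=30
step 2: P0: store L4 := 37  ⟶  MIII  (L4)  txn=BusRdX  M[L4]=50
step 3: P1: store L1 := 35  ⟶  IMII  (L1)  txn=BusRdX  M[L1]=80
step 4: P0: store L0 := 27  ⟶  MIII  (L0)  txn=∅  M[L0]=30
step 5: P0: load  L0  ⟶  MIII  (L0)  txn=∅  M[L0]=30
step 6: P1: store L4 := 86  ⟶  IMII  (L4)  txn=BusRdX+Flush  M[L4]=37
step 7: P0: load  L3  ⟶  EIII  (L3)  txn=BusRd  M[L3]=40
step 8: P2: load  L0  ⟶  SISI  (L0)  txn=BusRd+Flush  M[L0]=27
step 9: P3: load  L0  ⟶  SISS  (L0)  txn=BusRd  M[L0]=27
step 10: P1: store L1 := 37  ⟶  IMII  (L1)  txn=∅  M[L1]=80
step 11: P3: load  L0  ⟶  SISS  (L0)  txn=∅  M[L0]=27
step 12: P1: load  L0  ⟶  SSSS  (L0)  txn=BusRd  M[L0]=27
step 13: P1: store L0 := 42  ⟶  IMII  (L0)  txn=BusUpgr  M[L0]=27
step 14: P1: store L0 := 78  ⟶  IMII  (L0)  txn=∅  M[L0]=27
step 15: P2: load  L2  ⟶  IIEI  (L2)  txn=BusRd  M[L2]=20
step 16: P0: load  L1  ⟶  SSII  (L1)  txn=BusRd+Flush  M[L1]=37
step 17: P0: load  L2  ⟶  SISI  (L2)  txn=BusRd  M[L2]=20
step 18: P3: store L0 := 3  ⟶  IIIM  (L0)  txn=BusRdX+Flush  M[L0]=78
step 19: P1: store L3 := 73  ⟶  IMII  (L3)  txn=BusRdX  M[L3]=40
step 20: P1: store L2 := 89  ⟶  IMII  (L2)  txn=BusRdX  M[L2]=20
step 21: P2: store L0 := 82  ⟶  IIMI  (L0)  txn=BusRdX+Flush  M[L0]=3

bus = BusRd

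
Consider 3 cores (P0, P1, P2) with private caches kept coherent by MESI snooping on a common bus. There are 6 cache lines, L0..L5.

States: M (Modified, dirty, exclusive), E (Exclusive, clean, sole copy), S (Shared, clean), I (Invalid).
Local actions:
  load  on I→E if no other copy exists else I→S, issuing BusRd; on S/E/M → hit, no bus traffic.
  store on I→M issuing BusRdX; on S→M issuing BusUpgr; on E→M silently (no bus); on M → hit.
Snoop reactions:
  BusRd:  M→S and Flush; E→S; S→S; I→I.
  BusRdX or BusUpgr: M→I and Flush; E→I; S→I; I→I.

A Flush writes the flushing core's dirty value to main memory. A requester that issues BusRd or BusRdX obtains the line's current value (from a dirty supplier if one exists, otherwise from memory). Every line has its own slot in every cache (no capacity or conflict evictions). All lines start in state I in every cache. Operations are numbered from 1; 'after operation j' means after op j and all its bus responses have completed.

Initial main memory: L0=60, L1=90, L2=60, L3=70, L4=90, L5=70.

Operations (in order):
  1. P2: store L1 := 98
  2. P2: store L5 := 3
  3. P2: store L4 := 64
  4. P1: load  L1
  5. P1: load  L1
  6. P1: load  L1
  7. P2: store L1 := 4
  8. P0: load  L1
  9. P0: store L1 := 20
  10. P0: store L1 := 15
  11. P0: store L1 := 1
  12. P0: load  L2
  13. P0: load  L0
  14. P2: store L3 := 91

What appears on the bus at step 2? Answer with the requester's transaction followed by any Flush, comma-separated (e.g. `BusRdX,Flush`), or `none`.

step 1: P2: store L1 := 98  ⟶  IIM  (L1)  txn=BusRdX  M[L1]=90
step 2: P2: store L5 := 3  ⟶  IIM  (L5)  txn=BusRdX  M[L5]=70
step 3: P2: store L4 := 64  ⟶  IIM  (L4)  txn=BusRdX  M[L4]=90
step 4: P1: load  L1  ⟶  ISS  (L1)  txn=BusRd+Flush  M[L1]=98
step 5: P1: load  L1  ⟶  ISS  (L1)  txn=∅  M[L1]=98
step 6: P1: load  L1  ⟶  ISS  (L1)  txn=∅  M[L1]=98
step 7: P2: store L1 := 4  ⟶  IIM  (L1)  txn=BusUpgr  M[L1]=98
step 8: P0: load  L1  ⟶  SIS  (L1)  txn=BusRd+Flush  M[L1]=4
step 9: P0: store L1 := 20  ⟶  MII  (L1)  txn=BusUpgr  M[L1]=4
step 10: P0: store L1 := 15  ⟶  MII  (L1)  txn=∅  M[L1]=4
step 11: P0: store L1 := 1  ⟶  MII  (L1)  txn=∅  M[L1]=4
step 12: P0: load  L2  ⟶  EII  (L2)  txn=BusRd  M[L2]=60
step 13: P0: load  L0  ⟶  EII  (L0)  txn=BusRd  M[L0]=60
step 14: P2: store L3 := 91  ⟶  IIM  (L3)  txn=BusRdX  M[L3]=70

bus = BusRdX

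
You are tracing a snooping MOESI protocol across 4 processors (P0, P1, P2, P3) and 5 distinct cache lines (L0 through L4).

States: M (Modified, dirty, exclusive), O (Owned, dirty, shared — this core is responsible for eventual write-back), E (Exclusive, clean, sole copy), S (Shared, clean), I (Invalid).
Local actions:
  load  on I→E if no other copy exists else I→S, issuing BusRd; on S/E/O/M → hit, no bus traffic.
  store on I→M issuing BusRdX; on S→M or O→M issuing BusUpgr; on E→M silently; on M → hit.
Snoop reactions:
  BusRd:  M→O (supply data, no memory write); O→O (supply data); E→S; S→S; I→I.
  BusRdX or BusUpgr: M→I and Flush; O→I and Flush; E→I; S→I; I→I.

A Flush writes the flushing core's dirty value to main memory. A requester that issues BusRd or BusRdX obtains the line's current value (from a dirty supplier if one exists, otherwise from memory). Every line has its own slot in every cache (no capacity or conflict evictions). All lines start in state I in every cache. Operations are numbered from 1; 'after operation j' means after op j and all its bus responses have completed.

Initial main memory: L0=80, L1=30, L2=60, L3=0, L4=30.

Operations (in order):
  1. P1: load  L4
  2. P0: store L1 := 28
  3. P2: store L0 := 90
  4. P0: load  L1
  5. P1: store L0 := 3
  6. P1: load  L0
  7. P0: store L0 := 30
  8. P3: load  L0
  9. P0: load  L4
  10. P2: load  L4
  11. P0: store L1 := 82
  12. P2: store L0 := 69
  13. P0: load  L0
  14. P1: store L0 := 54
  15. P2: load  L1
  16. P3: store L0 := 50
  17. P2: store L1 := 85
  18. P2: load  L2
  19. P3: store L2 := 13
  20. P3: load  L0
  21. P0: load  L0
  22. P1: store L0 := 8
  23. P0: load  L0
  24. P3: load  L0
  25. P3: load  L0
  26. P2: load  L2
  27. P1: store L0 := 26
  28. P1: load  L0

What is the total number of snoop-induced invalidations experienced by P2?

invalidations = 3

[1] P1: load  L4 | P0:I, P1:E(30), P2:I, P3:I | bus: BusRd
[2] P0: store L1 := 28 | P0:M(28), P1:I, P2:I, P3:I | bus: BusRdX
[3] P2: store L0 := 90 | P0:I, P1:I, P2:M(90), P3:I | bus: BusRdX
[4] P0: load  L1 | P0:M(28), P1:I, P2:I, P3:I | bus: none
[5] P1: store L0 := 3 | P0:I, P1:M(3), P2:I, P3:I | bus: BusRdX,Flush
[6] P1: load  L0 | P0:I, P1:M(3), P2:I, P3:I | bus: none
[7] P0: store L0 := 30 | P0:M(30), P1:I, P2:I, P3:I | bus: BusRdX,Flush
[8] P3: load  L0 | P0:O(30), P1:I, P2:I, P3:S(30) | bus: BusRd
[9] P0: load  L4 | P0:S(30), P1:S(30), P2:I, P3:I | bus: BusRd
[10] P2: load  L4 | P0:S(30), P1:S(30), P2:S(30), P3:I | bus: BusRd
[11] P0: store L1 := 82 | P0:M(82), P1:I, P2:I, P3:I | bus: none
[12] P2: store L0 := 69 | P0:I, P1:I, P2:M(69), P3:I | bus: BusRdX,Flush
[13] P0: load  L0 | P0:S(69), P1:I, P2:O(69), P3:I | bus: BusRd
[14] P1: store L0 := 54 | P0:I, P1:M(54), P2:I, P3:I | bus: BusRdX,Flush
[15] P2: load  L1 | P0:O(82), P1:I, P2:S(82), P3:I | bus: BusRd
[16] P3: store L0 := 50 | P0:I, P1:I, P2:I, P3:M(50) | bus: BusRdX,Flush
[17] P2: store L1 := 85 | P0:I, P1:I, P2:M(85), P3:I | bus: BusUpgr,Flush
[18] P2: load  L2 | P0:I, P1:I, P2:E(60), P3:I | bus: BusRd
[19] P3: store L2 := 13 | P0:I, P1:I, P2:I, P3:M(13) | bus: BusRdX
[20] P3: load  L0 | P0:I, P1:I, P2:I, P3:M(50) | bus: none
[21] P0: load  L0 | P0:S(50), P1:I, P2:I, P3:O(50) | bus: BusRd
[22] P1: store L0 := 8 | P0:I, P1:M(8), P2:I, P3:I | bus: BusRdX,Flush
[23] P0: load  L0 | P0:S(8), P1:O(8), P2:I, P3:I | bus: BusRd
[24] P3: load  L0 | P0:S(8), P1:O(8), P2:I, P3:S(8) | bus: BusRd
[25] P3: load  L0 | P0:S(8), P1:O(8), P2:I, P3:S(8) | bus: none
[26] P2: load  L2 | P0:I, P1:I, P2:S(13), P3:O(13) | bus: BusRd
[27] P1: store L0 := 26 | P0:I, P1:M(26), P2:I, P3:I | bus: BusUpgr
[28] P1: load  L0 | P0:I, P1:M(26), P2:I, P3:I | bus: none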